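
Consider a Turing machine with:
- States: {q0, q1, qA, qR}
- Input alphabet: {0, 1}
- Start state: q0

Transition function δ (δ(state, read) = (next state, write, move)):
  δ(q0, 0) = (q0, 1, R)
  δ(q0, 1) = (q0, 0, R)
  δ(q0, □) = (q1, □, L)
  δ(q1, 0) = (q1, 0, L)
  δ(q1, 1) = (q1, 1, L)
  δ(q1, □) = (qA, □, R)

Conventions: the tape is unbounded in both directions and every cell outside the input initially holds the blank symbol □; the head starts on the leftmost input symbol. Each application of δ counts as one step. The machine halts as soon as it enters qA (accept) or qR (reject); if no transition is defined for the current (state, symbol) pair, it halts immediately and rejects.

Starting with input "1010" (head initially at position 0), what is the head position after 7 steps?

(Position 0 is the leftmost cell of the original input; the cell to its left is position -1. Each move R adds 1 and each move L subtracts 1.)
Step 0: [q0]1010 (head at position 0)
Step 1: δ(q0, 1) = (q0, 0, R)  ⊢  0[q0]010 (head at position 1)
Step 2: δ(q0, 0) = (q0, 1, R)  ⊢  01[q0]10 (head at position 2)
Step 3: δ(q0, 1) = (q0, 0, R)  ⊢  010[q0]0 (head at position 3)
Step 4: δ(q0, 0) = (q0, 1, R)  ⊢  0101[q0]□ (head at position 4)
Step 5: δ(q0, □) = (q1, □, L)  ⊢  010[q1]1□ (head at position 3)
Step 6: δ(q1, 1) = (q1, 1, L)  ⊢  01[q1]01□ (head at position 2)
Step 7: δ(q1, 0) = (q1, 0, L)  ⊢  0[q1]101□ (head at position 1)
Head position after 7 steps: 1

Final answer: Position 1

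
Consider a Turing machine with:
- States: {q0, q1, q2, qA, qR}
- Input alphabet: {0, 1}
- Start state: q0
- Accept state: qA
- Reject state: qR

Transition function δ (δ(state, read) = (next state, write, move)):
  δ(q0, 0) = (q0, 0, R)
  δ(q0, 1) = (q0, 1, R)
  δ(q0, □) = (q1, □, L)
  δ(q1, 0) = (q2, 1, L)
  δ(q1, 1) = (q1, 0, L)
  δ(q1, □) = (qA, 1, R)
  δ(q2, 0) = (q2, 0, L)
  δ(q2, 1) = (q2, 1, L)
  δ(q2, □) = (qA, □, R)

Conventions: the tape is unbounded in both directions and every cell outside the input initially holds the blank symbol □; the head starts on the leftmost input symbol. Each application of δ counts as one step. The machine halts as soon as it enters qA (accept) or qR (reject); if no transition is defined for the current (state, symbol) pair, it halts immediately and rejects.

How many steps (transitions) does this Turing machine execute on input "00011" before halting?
Step 0: [q0]00011 (head at position 0)
Step 1: δ(q0, 0) = (q0, 0, R)  ⊢  0[q0]0011 (head at position 1)
Step 2: δ(q0, 0) = (q0, 0, R)  ⊢  00[q0]011 (head at position 2)
Step 3: δ(q0, 0) = (q0, 0, R)  ⊢  000[q0]11 (head at position 3)
Step 4: δ(q0, 1) = (q0, 1, R)  ⊢  0001[q0]1 (head at position 4)
Step 5: δ(q0, 1) = (q0, 1, R)  ⊢  00011[q0]□ (head at position 5)
Step 6: δ(q0, □) = (q1, □, L)  ⊢  0001[q1]1□ (head at position 4)
Step 7: δ(q1, 1) = (q1, 0, L)  ⊢  000[q1]10□ (head at position 3)
Step 8: δ(q1, 1) = (q1, 0, L)  ⊢  00[q1]000□ (head at position 2)
Step 9: δ(q1, 0) = (q2, 1, L)  ⊢  0[q2]0100□ (head at position 1)
Step 10: δ(q2, 0) = (q2, 0, L)  ⊢  [q2]00100□ (head at position 0)
Step 11: δ(q2, 0) = (q2, 0, L)  ⊢  [q2]□00100□ (head at position -1)
Step 12: δ(q2, □) = (qA, □, R)  ⊢  □[qA]00100□ (head at position 0)
The machine is in qA, so it halts and accepts.
Number of transitions executed: 12.

Final answer: 12 steps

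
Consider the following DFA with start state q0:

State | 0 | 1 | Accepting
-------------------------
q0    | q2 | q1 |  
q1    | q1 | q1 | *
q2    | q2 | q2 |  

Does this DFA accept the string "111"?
Start in q0.
Read '1': q0 → q1
Read '1': q1 → q1
Read '1': q1 → q1
Final state q1 is accepting, so the string is accepted.

Final answer: Yes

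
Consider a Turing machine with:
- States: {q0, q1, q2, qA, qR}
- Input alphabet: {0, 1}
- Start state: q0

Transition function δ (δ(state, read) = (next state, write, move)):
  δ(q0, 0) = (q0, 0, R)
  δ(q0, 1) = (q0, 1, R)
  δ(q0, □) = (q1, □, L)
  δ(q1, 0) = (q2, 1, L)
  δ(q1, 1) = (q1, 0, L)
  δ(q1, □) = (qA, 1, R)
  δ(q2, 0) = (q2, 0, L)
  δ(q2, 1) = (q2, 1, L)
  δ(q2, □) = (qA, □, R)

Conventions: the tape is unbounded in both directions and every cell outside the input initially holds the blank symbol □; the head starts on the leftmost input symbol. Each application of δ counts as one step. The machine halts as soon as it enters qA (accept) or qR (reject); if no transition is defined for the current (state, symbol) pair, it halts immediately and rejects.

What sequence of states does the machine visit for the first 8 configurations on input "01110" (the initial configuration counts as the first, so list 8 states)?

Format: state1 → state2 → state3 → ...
Step 0: [q0]01110 (head at position 0)
Step 1: δ(q0, 0) = (q0, 0, R)  ⊢  0[q0]1110 (head at position 1)
Step 2: δ(q0, 1) = (q0, 1, R)  ⊢  01[q0]110 (head at position 2)
Step 3: δ(q0, 1) = (q0, 1, R)  ⊢  011[q0]10 (head at position 3)
Step 4: δ(q0, 1) = (q0, 1, R)  ⊢  0111[q0]0 (head at position 4)
Step 5: δ(q0, 0) = (q0, 0, R)  ⊢  01110[q0]□ (head at position 5)
Step 6: δ(q0, □) = (q1, □, L)  ⊢  0111[q1]0□ (head at position 4)
Step 7: δ(q1, 0) = (q2, 1, L)  ⊢  011[q2]11□ (head at position 3)
Reading off the states of these 8 configurations: q0 → q0 → q0 → q0 → q0 → q0 → q1 → q2

Final answer: q0 → q0 → q0 → q0 → q0 → q0 → q1 → q2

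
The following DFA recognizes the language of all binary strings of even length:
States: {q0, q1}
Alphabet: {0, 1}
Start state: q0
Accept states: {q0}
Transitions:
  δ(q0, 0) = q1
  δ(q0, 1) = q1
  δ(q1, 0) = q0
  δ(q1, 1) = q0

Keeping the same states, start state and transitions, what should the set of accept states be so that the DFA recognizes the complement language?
The DFA is complete (every state has a transition on every symbol), so the complement
is recognized by the same DFA with accepting and non-accepting states swapped.
Original accept states: {q0}
Complement accept states = All states - Original accept states
= {q0, q1} - {q0}
= {q1}
Complement language: strings of ODD length

Final answer: {q1}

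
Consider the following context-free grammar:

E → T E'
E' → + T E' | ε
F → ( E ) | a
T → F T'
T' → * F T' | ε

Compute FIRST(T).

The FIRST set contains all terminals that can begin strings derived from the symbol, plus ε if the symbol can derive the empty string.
FIRST(F): F → ( E ) contributes '(' and F → a contributes 'a', so FIRST(F) = {(, a}. F is not nullable.
FIRST(T): T → F T' begins with F, and F is not nullable, so FIRST(T) = FIRST(F) = {(, a}.

Final answer: {(, a}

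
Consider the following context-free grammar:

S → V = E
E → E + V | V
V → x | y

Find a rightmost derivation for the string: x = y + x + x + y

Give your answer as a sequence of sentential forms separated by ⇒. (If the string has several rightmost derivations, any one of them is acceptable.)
Start with S.
Step 1: the rightmost non-terminal is S; apply S → V = E:  V = E
Step 2: the rightmost non-terminal is E; apply E → E + V:  V = E + V
Step 3: the rightmost non-terminal is V; apply V → y:  V = E + y
Step 4: the rightmost non-terminal is E; apply E → E + V:  V = E + V + y
Step 5: the rightmost non-terminal is V; apply V → x:  V = E + x + y
Step 6: the rightmost non-terminal is E; apply E → E + V:  V = E + V + x + y
Step 7: the rightmost non-terminal is V; apply V → x:  V = E + x + x + y
Step 8: the rightmost non-terminal is E; apply E → V:  V = V + x + x + y
Step 9: the rightmost non-terminal is V; apply V → y:  V = y + x + x + y
Step 10: the rightmost non-terminal is V; apply V → x:  x = y + x + x + y

Final answer: S ⇒ V = E ⇒ V = E + V ⇒ V = E + y ⇒ V = E + V + y ⇒ V = E + x + y ⇒ V = E + V + x + y ⇒ V = E + x + x + y ⇒ V = V + x + x + y ⇒ V = y + x + x + y ⇒ x = y + x + x + y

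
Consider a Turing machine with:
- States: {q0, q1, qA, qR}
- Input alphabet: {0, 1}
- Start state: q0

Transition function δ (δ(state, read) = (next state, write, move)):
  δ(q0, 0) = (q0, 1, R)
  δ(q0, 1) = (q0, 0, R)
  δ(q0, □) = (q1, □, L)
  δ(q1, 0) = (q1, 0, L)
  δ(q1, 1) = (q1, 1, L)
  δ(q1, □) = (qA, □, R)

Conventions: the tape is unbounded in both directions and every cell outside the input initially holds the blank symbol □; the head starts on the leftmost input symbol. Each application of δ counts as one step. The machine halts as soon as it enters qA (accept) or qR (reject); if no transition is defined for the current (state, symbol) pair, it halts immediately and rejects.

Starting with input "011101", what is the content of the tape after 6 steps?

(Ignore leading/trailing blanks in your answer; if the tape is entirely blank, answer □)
Step 0: [q0]011101 (head at position 0)
Step 1: δ(q0, 0) = (q0, 1, R)  ⊢  1[q0]11101 (head at position 1)
Step 2: δ(q0, 1) = (q0, 0, R)  ⊢  10[q0]1101 (head at position 2)
Step 3: δ(q0, 1) = (q0, 0, R)  ⊢  100[q0]101 (head at position 3)
Step 4: δ(q0, 1) = (q0, 0, R)  ⊢  1000[q0]01 (head at position 4)
Step 5: δ(q0, 0) = (q0, 1, R)  ⊢  10001[q0]1 (head at position 5)
Step 6: δ(q0, 1) = (q0, 0, R)  ⊢  100010[q0]□ (head at position 6)
Tape after 6 steps (ignoring surrounding blanks): 100010

Final answer: Tape: 100010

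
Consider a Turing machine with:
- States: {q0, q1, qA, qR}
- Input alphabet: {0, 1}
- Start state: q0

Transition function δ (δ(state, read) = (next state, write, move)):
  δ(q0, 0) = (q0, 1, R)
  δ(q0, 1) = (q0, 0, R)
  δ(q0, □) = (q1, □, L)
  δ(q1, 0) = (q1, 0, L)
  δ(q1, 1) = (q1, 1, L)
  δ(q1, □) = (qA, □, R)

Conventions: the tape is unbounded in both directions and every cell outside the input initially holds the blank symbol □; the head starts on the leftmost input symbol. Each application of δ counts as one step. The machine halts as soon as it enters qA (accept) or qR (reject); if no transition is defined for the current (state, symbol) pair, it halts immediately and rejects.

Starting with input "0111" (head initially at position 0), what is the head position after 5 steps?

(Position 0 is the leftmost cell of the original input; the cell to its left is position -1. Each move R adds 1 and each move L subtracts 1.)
Step 0: [q0]0111 (head at position 0)
Step 1: δ(q0, 0) = (q0, 1, R)  ⊢  1[q0]111 (head at position 1)
Step 2: δ(q0, 1) = (q0, 0, R)  ⊢  10[q0]11 (head at position 2)
Step 3: δ(q0, 1) = (q0, 0, R)  ⊢  100[q0]1 (head at position 3)
Step 4: δ(q0, 1) = (q0, 0, R)  ⊢  1000[q0]□ (head at position 4)
Step 5: δ(q0, □) = (q1, □, L)  ⊢  100[q1]0□ (head at position 3)
Head position after 5 steps: 3

Final answer: Position 3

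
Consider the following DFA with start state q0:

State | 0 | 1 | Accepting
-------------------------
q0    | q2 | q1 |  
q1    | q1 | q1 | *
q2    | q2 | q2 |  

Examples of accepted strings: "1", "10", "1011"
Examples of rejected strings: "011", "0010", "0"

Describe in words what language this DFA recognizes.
non-empty binary strings starting with 1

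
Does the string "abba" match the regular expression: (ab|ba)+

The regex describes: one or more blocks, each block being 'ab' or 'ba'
Yes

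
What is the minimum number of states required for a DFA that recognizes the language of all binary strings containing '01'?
Language: binary strings containing '01'
Lower bound (Myhill–Nerode): the prefixes ε, 0, 01 are pairwise distinguishable:
  ε vs 01: suffix ε distinguishes them (ε is rejected, 01 is accepted)
  0 vs 01: suffix ε distinguishes them (0 is rejected, 01 is accepted)
  ε vs 0: suffix 1 distinguishes them (ε·1 = 1 is rejected, 0·1 = 01 is accepted)
So any DFA needs at least 3 states.
Upper bound: a DFA with 3 states exists (one state per class above: 'no progress', 'last symbol 0', and 'seen 01' (accepting sink)).
Minimum states: 3

Final answer: 3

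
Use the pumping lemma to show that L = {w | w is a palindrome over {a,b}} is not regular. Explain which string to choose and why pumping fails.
Language: L = {w | w is a palindrome over {a,b}} (strings that read the same forwards and backwards)
Step 1: Assume for contradiction that L is regular, with pumping length p.
Step 2: Choose s = a^p b a^p. Then s ∈ L (it reads the same forwards and backwards) and |s| ≥ p.
Step 3: Consider any decomposition s = xyz with |xy| ≤ p and |y| > 0. Since |xy| ≤ p and the first p symbols of s are all a's, y = a^k for some k with 1 ≤ k ≤ p.
Step 4: Pumping up (i = 2): xy²z = a^(p+k) b a^p. Its reverse is a^p b a^(p+k) ≠ a^(p+k) b a^p (the single b is no longer in the middle), so xy²z is not a palindrome and xy²z ∉ L.
This contradicts the pumping lemma, so L is not regular.

Final answer: Choose s = a^p b a^p. Since |xy| ≤ p, y = a^k with k ≥ 1. Then xy²z = a^(p+k) b a^p is not a palindrome, so ∉ L.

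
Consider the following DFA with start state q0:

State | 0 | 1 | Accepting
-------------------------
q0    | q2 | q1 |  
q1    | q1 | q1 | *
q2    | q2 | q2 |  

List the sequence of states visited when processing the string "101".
q0 → q1 → q1 → q1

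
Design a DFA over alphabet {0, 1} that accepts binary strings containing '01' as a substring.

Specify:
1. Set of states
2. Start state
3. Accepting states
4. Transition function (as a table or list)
One valid DFA (any DFA recognizing the same language is acceptable):
States: {q0, q1, q2}
Start: q0
Accepting: {q2}
Transitions (accepting states marked with *):
State | 0 | 1 | Accepting
-------------------------
q0    | q1 | q0 |  
q1    | q1 | q2 |  
q2    | q2 | q2 | *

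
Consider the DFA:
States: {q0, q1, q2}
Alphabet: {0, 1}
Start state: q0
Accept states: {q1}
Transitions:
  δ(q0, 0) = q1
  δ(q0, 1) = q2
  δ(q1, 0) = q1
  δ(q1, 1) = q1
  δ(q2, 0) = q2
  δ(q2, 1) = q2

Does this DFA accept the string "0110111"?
Processing string "0110111":
  q0 --0--> q1
  q1 --1--> q1
  q1 --1--> q1
  q1 --0--> q1
  q1 --1--> q1
  q1 --1--> q1
  q1 --1--> q1
Final state: q1
Accept states: {q1}
q1 is an accept state, so the string is accepted.

Final answer: Yes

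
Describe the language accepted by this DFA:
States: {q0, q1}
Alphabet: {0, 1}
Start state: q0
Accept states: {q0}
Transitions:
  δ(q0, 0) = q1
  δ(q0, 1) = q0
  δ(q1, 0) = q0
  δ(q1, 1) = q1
Analyzing the DFA structure:
Start state: q0
Accept states: {q0}
Interpreting what each state remembers (checking against the transitions):
  q0: an even number of 0s has been read so far
  q1: an odd number of 0s has been read so far
  δ(q0, 0): in q0 (an even number of 0s has been read so far), after reading 0 we have: an odd number of 0s has been read so far → q1
  δ(q0, 1): in q0 (an even number of 0s has been read so far), after reading 1 we have: an even number of 0s has been read so far → q0
  δ(q1, 0): in q1 (an odd number of 0s has been read so far), after reading 0 we have: an even number of 0s has been read so far → q0
  δ(q1, 1): in q1 (an odd number of 0s has been read so far), after reading 1 we have: an odd number of 0s has been read so far → q1
A string is accepted iff it ends in {q0}, i.e. an even number of 0s has been read so far.
Language: All binary strings with an even number of 0s

Final answer: All binary strings with an even number of 0s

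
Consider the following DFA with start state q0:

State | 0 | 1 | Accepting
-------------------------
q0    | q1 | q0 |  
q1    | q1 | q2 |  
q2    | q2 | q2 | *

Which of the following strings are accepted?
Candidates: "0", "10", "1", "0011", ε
"0": q0 → q1; q1 is not accepting → rejected
"10": q0 → q0 → q1; q1 is not accepting → rejected
"1": q0 → q0; q0 is not accepting → rejected
"0011": q0 → q1 → q1 → q2 → q2; q2 is accepting → accepted
ε: q0; q0 is not accepting → rejected

Final answer: "0011"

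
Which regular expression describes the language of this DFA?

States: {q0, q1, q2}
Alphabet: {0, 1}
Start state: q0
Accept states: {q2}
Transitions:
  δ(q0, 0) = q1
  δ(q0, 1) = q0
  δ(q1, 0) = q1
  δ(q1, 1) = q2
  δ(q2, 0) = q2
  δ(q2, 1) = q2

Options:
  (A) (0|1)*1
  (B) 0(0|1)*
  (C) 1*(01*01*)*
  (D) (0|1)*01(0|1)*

Testing sample strings against the DFA:
  '01010' -> accepted
  '11' -> rejected
  '0111' -> accepted
  '111' -> rejected
Checking each option for a counterexample:
  (A) (0|1)*1: '1' is rejected by the DFA but matches the regex → eliminated
  (B) 0(0|1)*: '0' is rejected by the DFA but matches the regex → eliminated
  (C) 1*(01*01*)*: ε is rejected by the DFA but matches the regex → eliminated
  (D) (0|1)*01(0|1)*: agrees with the DFA on all strings of length ≤ 4
Only (D) (0|1)*01(0|1)* is consistent with the DFA.

Final answer: (D) (0|1)*01(0|1)*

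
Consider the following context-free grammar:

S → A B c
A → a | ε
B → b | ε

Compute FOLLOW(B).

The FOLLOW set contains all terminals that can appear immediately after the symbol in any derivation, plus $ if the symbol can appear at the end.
B occurs in S → A B c, immediately followed by the terminal c. So FOLLOW(B) = {c}.

Final answer: {c}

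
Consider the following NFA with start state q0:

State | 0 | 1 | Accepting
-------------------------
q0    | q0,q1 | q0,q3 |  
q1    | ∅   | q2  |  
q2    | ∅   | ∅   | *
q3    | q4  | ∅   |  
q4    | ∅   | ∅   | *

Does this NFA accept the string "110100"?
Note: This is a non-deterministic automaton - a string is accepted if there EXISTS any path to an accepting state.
Track the set of states the NFA could be in: start {q0}
Read '1': {q0} → {q0, q3}
Read '1': {q0, q3} → {q0, q3}
Read '0': {q0, q3} → {q0, q1, q4}
Read '1': {q0, q1, q4} → {q0, q2, q3}
Read '0': {q0, q2, q3} → {q0, q1, q4}
Read '0': {q0, q1, q4} → {q0, q1}
Final set {q0, q1} contains no accepting state → rejected.

Final answer: No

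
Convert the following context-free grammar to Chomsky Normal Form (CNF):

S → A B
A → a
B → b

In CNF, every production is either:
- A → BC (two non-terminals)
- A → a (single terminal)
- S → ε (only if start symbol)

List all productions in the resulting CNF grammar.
The grammar has no ε-productions or unit productions to eliminate.
S → A B is already in CNF (two non-terminals) – keep it.
A → a is already in CNF (single terminal) – keep it.
B → b is already in CNF (single terminal) – keep it.
Resulting CNF grammar (3 productions): A → a; B → b; S → A B

Final answer: A → a; B → b; S → A B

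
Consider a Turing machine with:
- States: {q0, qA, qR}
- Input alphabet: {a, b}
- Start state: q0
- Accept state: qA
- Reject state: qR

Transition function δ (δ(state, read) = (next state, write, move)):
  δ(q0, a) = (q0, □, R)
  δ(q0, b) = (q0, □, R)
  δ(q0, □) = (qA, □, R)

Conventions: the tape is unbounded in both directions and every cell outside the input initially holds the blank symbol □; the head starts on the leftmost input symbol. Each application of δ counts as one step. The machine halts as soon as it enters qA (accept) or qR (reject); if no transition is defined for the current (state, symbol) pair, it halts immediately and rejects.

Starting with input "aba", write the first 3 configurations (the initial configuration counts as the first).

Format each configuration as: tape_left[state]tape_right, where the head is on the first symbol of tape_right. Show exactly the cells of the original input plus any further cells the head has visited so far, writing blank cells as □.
Step 0: [q0]aba (head at position 0)
Step 1: δ(q0, a) = (q0, □, R)  ⊢  □[q0]ba (head at position 1)
Step 2: δ(q0, b) = (q0, □, R)  ⊢  □□[q0]a (head at position 2)

Final answer: [q0]aba ⊢ □[q0]ba ⊢ □□[q0]a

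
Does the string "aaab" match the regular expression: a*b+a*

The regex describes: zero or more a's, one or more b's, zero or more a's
Yes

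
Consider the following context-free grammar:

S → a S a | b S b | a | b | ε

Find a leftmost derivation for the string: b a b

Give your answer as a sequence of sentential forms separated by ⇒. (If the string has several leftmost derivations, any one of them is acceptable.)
Start with S.
Step 1: the leftmost non-terminal is S; apply S → b S b:  b S b
Step 2: the leftmost non-terminal is S; apply S → a:  b a b

Final answer: S ⇒ b S b ⇒ b a b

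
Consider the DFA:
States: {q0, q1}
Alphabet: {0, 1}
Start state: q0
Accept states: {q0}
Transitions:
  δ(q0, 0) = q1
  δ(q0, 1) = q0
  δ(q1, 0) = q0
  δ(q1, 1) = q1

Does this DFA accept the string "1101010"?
Processing string "1101010":
  q0 --1--> q0
  q0 --1--> q0
  q0 --0--> q1
  q1 --1--> q1
  q1 --0--> q0
  q0 --1--> q0
  q0 --0--> q1
Final state: q1
Accept states: {q0}
q1 is not an accept state, so the string is rejected.

Final answer: No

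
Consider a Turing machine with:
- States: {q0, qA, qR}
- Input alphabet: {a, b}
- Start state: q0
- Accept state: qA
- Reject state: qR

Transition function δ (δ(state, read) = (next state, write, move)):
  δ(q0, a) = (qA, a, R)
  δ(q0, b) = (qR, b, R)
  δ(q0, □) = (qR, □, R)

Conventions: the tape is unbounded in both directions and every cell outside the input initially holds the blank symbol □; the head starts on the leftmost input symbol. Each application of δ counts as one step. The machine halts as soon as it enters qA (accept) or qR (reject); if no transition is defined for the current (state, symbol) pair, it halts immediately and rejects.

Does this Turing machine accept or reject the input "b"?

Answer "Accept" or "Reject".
Step 0: [q0]b (head at position 0)
Step 1: δ(q0, b) = (qR, b, R)  ⊢  b[qR]□ (head at position 1)
The machine is in qR, so it halts and rejects.

Final answer: Reject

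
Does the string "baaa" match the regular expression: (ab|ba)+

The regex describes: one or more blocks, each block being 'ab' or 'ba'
No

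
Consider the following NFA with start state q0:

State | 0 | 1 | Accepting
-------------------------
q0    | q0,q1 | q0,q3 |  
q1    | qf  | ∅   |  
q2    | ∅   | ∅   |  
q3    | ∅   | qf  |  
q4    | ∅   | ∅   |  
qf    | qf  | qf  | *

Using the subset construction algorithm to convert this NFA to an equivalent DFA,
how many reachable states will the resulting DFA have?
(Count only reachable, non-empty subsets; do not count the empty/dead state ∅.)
Start subset: {q0}
{q0}: on 0 → {q0, q1}, on 1 → {q0, q3}
{q0, q1}: on 0 → {q0, q1, qf}, on 1 → {q0, q3}
{q0, q3}: on 0 → {q0, q1}, on 1 → {q0, q3, qf}
{q0, q1, qf}: on 0 → {q0, q1, qf}, on 1 → {q0, q3, qf}
{q0, q3, qf}: on 0 → {q0, q1, qf}, on 1 → {q0, q3, qf}
Reachable non-empty subsets: {q0}, {q0, q1}, {q0, q3}, {q0, q1, qf}, {q0, q3, qf} — 5 in total.

Final answer: 5 states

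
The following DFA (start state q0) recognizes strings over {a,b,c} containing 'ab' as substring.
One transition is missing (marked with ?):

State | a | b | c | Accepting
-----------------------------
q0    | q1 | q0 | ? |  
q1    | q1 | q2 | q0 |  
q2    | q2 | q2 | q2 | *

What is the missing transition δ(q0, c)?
q0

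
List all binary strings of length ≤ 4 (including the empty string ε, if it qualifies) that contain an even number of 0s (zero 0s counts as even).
Checking every binary string of length 0 to 4:
  Length 0: accepted: ε | rejected: (none)
  Length 1: accepted: 1 | rejected: 0
  Length 2: accepted: 00, 11 | rejected: 01, 10
  Length 3: accepted: 001, 010, 100, 111 | rejected: 000, 011, 101, 110
  Length 4: accepted: 0000, 0011, 0101, 0110, 1001, 1010, 1100, 1111 | rejected: 0001, 0010, 0100, 0111, 1000, 1011, 1101, 1110
Total: 16 string(s).

Final answer: ε, 1, 00, 11, 001, 010, 100, 111, 0000, 0011, 0101, 0110, 1001, 1010, 1100, 1111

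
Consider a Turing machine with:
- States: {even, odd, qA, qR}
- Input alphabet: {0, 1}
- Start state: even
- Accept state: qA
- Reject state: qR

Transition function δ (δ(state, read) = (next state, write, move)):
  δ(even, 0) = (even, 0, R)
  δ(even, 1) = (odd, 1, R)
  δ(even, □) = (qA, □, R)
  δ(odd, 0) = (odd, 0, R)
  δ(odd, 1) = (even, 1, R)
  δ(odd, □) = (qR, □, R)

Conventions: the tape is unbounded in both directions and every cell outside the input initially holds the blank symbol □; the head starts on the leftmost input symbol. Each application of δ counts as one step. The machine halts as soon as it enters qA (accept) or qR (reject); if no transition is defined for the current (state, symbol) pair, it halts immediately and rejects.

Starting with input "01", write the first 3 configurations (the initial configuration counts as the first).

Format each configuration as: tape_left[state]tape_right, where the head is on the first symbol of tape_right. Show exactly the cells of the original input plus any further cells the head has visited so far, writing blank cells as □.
Step 0: [even]01 (head at position 0)
Step 1: δ(even, 0) = (even, 0, R)  ⊢  0[even]1 (head at position 1)
Step 2: δ(even, 1) = (odd, 1, R)  ⊢  01[odd]□ (head at position 2)

Final answer: [even]01 ⊢ 0[even]1 ⊢ 01[odd]□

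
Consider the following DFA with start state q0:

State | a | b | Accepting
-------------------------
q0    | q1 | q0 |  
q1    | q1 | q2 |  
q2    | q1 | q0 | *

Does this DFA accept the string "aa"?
Start in q0.
Read 'a': q0 → q1
Read 'a': q1 → q1
Final state q1 is not accepting, so the string is rejected.

Final answer: No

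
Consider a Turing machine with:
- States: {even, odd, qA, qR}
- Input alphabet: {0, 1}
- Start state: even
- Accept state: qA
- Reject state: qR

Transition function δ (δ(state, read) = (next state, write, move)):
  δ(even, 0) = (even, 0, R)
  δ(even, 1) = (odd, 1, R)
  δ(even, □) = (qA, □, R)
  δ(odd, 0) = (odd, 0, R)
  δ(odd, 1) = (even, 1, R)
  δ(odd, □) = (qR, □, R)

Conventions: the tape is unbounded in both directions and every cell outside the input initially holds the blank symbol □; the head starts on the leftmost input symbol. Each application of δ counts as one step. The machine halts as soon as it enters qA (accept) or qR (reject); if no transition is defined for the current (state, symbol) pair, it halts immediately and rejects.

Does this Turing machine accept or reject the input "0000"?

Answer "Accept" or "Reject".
Step 0: [even]0000 (head at position 0)
Step 1: δ(even, 0) = (even, 0, R)  ⊢  0[even]000 (head at position 1)
Step 2: δ(even, 0) = (even, 0, R)  ⊢  00[even]00 (head at position 2)
Step 3: δ(even, 0) = (even, 0, R)  ⊢  000[even]0 (head at position 3)
Step 4: δ(even, 0) = (even, 0, R)  ⊢  0000[even]□ (head at position 4)
Step 5: δ(even, □) = (qA, □, R)  ⊢  0000□[qA]□ (head at position 5)
The machine is in qA, so it halts and accepts.

Final answer: Accept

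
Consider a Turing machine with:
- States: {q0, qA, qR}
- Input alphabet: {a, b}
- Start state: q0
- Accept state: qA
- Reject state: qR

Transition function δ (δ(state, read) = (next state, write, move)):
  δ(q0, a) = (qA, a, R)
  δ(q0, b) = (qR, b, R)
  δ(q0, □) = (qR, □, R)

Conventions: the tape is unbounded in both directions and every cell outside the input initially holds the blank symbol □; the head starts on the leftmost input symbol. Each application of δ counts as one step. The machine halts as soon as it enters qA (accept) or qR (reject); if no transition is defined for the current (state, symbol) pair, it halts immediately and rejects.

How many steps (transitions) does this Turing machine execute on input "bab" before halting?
Step 0: [q0]bab (head at position 0)
Step 1: δ(q0, b) = (qR, b, R)  ⊢  b[qR]ab (head at position 1)
The machine is in qR, so it halts and rejects.
Number of transitions executed: 1.

Final answer: 1 steps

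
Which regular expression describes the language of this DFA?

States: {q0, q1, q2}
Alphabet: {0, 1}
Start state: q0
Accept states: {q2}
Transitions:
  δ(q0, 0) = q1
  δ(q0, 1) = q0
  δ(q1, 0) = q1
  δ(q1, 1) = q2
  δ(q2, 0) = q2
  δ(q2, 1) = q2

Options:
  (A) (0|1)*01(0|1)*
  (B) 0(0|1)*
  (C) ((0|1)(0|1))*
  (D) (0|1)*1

Testing sample strings against the DFA:
  '100' -> rejected
  '0000' -> rejected
  '101' -> accepted
  '111' -> rejected
Checking each option for a counterexample:
  (A) (0|1)*01(0|1)*: agrees with the DFA on all strings of length ≤ 4
  (B) 0(0|1)*: '0' is rejected by the DFA but matches the regex → eliminated
  (C) ((0|1)(0|1))*: ε is rejected by the DFA but matches the regex → eliminated
  (D) (0|1)*1: '1' is rejected by the DFA but matches the regex → eliminated
Only (A) (0|1)*01(0|1)* is consistent with the DFA.

Final answer: (A) (0|1)*01(0|1)*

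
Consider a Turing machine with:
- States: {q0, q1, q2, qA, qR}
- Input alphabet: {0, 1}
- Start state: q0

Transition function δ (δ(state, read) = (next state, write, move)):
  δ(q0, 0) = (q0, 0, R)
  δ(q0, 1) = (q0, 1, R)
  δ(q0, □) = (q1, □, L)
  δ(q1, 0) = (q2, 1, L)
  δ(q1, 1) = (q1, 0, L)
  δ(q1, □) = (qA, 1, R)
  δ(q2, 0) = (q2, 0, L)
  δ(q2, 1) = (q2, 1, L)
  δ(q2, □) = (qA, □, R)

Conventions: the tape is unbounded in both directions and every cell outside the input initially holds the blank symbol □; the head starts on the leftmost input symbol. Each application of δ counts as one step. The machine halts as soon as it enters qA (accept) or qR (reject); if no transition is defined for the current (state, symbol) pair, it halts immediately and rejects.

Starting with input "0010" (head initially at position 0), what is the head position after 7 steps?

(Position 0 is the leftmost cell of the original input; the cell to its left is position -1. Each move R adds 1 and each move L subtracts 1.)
Step 0: [q0]0010 (head at position 0)
Step 1: δ(q0, 0) = (q0, 0, R)  ⊢  0[q0]010 (head at position 1)
Step 2: δ(q0, 0) = (q0, 0, R)  ⊢  00[q0]10 (head at position 2)
Step 3: δ(q0, 1) = (q0, 1, R)  ⊢  001[q0]0 (head at position 3)
Step 4: δ(q0, 0) = (q0, 0, R)  ⊢  0010[q0]□ (head at position 4)
Step 5: δ(q0, □) = (q1, □, L)  ⊢  001[q1]0□ (head at position 3)
Step 6: δ(q1, 0) = (q2, 1, L)  ⊢  00[q2]11□ (head at position 2)
Step 7: δ(q2, 1) = (q2, 1, L)  ⊢  0[q2]011□ (head at position 1)
Head position after 7 steps: 1

Final answer: Position 1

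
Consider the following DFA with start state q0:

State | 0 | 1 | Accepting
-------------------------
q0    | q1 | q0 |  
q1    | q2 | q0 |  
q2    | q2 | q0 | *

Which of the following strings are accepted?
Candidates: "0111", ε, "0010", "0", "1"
"0111": q0 → q1 → q0 → q0 → q0; q0 is not accepting → rejected
ε: q0; q0 is not accepting → rejected
"0010": q0 → q1 → q2 → q0 → q1; q1 is not accepting → rejected
"0": q0 → q1; q1 is not accepting → rejected
"1": q0 → q0; q0 is not accepting → rejected

Final answer: None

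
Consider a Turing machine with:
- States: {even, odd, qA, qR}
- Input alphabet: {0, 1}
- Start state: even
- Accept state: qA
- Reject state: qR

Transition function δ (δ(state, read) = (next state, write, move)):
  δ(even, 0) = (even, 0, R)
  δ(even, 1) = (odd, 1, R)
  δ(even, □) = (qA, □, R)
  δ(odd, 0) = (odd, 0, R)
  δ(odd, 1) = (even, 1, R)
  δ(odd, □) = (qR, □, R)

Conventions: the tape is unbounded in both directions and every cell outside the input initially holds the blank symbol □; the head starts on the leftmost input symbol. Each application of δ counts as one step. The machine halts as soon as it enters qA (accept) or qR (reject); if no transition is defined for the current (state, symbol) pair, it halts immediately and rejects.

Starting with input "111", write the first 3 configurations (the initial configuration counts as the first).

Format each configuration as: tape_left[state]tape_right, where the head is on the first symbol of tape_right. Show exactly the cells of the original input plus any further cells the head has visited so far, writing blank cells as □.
Step 0: [even]111 (head at position 0)
Step 1: δ(even, 1) = (odd, 1, R)  ⊢  1[odd]11 (head at position 1)
Step 2: δ(odd, 1) = (even, 1, R)  ⊢  11[even]1 (head at position 2)

Final answer: [even]111 ⊢ 1[odd]11 ⊢ 11[even]1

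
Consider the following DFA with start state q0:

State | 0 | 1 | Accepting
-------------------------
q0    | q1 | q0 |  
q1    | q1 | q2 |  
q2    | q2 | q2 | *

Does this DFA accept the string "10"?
Start in q0.
Read '1': q0 → q0
Read '0': q0 → q1
Final state q1 is not accepting, so the string is rejected.

Final answer: No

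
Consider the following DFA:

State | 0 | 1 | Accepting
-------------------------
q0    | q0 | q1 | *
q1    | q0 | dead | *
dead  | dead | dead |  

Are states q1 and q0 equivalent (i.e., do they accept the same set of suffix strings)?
Try the suffix "1".
From q1: q1 → dead — not accepting.
From q0: q0 → q1 — accepting.
The two states disagree on this suffix, so they are not equivalent.

Final answer: No. Distinguishing string: "1" - accepted from q0 but not from q1.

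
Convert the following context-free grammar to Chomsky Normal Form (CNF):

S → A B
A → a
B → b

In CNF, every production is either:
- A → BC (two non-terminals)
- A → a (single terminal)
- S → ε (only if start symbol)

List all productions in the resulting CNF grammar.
The grammar has no ε-productions or unit productions to eliminate.
S → A B is already in CNF (two non-terminals) – keep it.
A → a is already in CNF (single terminal) – keep it.
B → b is already in CNF (single terminal) – keep it.
Resulting CNF grammar (3 productions): A → a; B → b; S → A B

Final answer: A → a; B → b; S → A B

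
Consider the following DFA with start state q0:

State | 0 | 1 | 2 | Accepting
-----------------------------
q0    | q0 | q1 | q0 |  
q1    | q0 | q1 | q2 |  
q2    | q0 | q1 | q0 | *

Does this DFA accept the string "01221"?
Start in q0.
Read '0': q0 → q0
Read '1': q0 → q1
Read '2': q1 → q2
Read '2': q2 → q0
Read '1': q0 → q1
Final state q1 is not accepting, so the string is rejected.

Final answer: No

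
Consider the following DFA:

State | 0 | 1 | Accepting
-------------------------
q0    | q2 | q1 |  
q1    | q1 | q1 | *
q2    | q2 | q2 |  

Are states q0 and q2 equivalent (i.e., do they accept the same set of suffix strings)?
Try the suffix "1".
From q0: q0 → q1 — accepting.
From q2: q2 → q2 — not accepting.
The two states disagree on this suffix, so they are not equivalent.

Final answer: No. Distinguishing string: "1" - accepted from q0 but not from q2.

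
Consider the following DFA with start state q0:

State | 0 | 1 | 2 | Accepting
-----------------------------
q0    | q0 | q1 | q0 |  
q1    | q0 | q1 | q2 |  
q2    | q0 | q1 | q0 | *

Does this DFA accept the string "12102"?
Start in q0.
Read '1': q0 → q1
Read '2': q1 → q2
Read '1': q2 → q1
Read '0': q1 → q0
Read '2': q0 → q0
Final state q0 is not accepting, so the string is rejected.

Final answer: No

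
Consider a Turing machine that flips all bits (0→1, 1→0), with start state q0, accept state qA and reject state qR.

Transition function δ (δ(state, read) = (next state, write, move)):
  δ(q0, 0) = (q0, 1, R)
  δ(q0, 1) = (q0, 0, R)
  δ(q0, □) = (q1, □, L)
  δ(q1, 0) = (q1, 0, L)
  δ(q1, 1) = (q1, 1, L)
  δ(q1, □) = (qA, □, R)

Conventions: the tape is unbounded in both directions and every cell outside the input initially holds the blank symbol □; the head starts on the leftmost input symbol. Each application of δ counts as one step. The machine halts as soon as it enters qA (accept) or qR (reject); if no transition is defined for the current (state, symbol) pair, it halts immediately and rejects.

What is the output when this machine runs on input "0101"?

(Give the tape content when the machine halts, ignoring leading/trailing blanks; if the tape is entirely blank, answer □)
Step 0: [q0]0101 (head at position 0)
Step 1: δ(q0, 0) = (q0, 1, R)  ⊢  1[q0]101 (head at position 1)
Step 2: δ(q0, 1) = (q0, 0, R)  ⊢  10[q0]01 (head at position 2)
Step 3: δ(q0, 0) = (q0, 1, R)  ⊢  101[q0]1 (head at position 3)
Step 4: δ(q0, 1) = (q0, 0, R)  ⊢  1010[q0]□ (head at position 4)
Step 5: δ(q0, □) = (q1, □, L)  ⊢  101[q1]0□ (head at position 3)
Step 6: δ(q1, 0) = (q1, 0, L)  ⊢  10[q1]10□ (head at position 2)
Step 7: δ(q1, 1) = (q1, 1, L)  ⊢  1[q1]010□ (head at position 1)
Step 8: δ(q1, 0) = (q1, 0, L)  ⊢  [q1]1010□ (head at position 0)
Step 9: δ(q1, 1) = (q1, 1, L)  ⊢  [q1]□1010□ (head at position -1)
Step 10: δ(q1, □) = (qA, □, R)  ⊢  □[qA]1010□ (head at position 0)
The machine is in qA, so it halts and accepts.
Tape content when halted (ignoring surrounding blanks): 1010

Final answer: Output: 1010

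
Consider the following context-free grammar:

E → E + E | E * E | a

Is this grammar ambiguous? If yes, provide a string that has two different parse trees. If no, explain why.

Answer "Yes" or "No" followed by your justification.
Two different leftmost derivations of a + a * a:
  (1) E ⇒ E + E ⇒ a + E ⇒ a + E * E ⇒ a + a * E ⇒ a + a * a   (tree groups a + (a * a))
  (2) E ⇒ E * E ⇒ E + E * E ⇒ a + E * E ⇒ a + a * E ⇒ a + a * a   (tree groups (a + a) * a)
Two distinct leftmost derivations = two distinct parse trees, so the grammar is ambiguous.

Final answer: Yes - the string 'a + a * a' has two distinct leftmost derivations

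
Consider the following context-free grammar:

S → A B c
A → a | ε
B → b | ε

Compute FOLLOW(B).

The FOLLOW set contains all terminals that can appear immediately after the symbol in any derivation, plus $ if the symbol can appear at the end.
B occurs in S → A B c, immediately followed by the terminal c. So FOLLOW(B) = {c}.

Final answer: {c}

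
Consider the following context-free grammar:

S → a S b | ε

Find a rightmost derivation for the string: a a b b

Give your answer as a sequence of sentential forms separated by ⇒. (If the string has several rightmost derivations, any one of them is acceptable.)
Start with S.
Step 1: the rightmost non-terminal is S; apply S → a S b:  a S b
Step 2: the rightmost non-terminal is S; apply S → a S b:  a a S b b
Step 3: the rightmost non-terminal is S; apply S → ε:  a a b b

Final answer: S ⇒ a S b ⇒ a a S b b ⇒ a a b b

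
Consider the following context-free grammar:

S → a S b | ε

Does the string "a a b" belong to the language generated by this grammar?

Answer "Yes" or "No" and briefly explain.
Every derivation applies S → a S b some number n of times and then S → ε, producing a^n b^n with equally many a's and b's. The string a a b has two a's but only one b, so it cannot be derived.

Final answer: No - no valid derivation exists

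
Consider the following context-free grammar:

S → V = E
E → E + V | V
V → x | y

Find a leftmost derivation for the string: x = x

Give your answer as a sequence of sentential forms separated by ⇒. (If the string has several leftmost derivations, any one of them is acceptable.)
Start with S.
Step 1: the leftmost non-terminal is S; apply S → V = E:  V = E
Step 2: the leftmost non-terminal is V; apply V → x:  x = E
Step 3: the leftmost non-terminal is E; apply E → V:  x = V
Step 4: the leftmost non-terminal is V; apply V → x:  x = x

Final answer: S ⇒ V = E ⇒ x = E ⇒ x = V ⇒ x = x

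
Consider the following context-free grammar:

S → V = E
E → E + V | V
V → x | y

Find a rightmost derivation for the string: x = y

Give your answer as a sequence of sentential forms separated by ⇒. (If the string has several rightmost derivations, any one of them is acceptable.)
Start with S.
Step 1: the rightmost non-terminal is S; apply S → V = E:  V = E
Step 2: the rightmost non-terminal is E; apply E → V:  V = V
Step 3: the rightmost non-terminal is V; apply V → y:  V = y
Step 4: the rightmost non-terminal is V; apply V → x:  x = y

Final answer: S ⇒ V = E ⇒ V = V ⇒ V = y ⇒ x = y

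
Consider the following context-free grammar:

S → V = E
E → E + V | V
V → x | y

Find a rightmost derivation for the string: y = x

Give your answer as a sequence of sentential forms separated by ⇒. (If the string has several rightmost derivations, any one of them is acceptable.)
Start with S.
Step 1: the rightmost non-terminal is S; apply S → V = E:  V = E
Step 2: the rightmost non-terminal is E; apply E → V:  V = V
Step 3: the rightmost non-terminal is V; apply V → x:  V = x
Step 4: the rightmost non-terminal is V; apply V → y:  y = x

Final answer: S ⇒ V = E ⇒ V = V ⇒ V = x ⇒ y = x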